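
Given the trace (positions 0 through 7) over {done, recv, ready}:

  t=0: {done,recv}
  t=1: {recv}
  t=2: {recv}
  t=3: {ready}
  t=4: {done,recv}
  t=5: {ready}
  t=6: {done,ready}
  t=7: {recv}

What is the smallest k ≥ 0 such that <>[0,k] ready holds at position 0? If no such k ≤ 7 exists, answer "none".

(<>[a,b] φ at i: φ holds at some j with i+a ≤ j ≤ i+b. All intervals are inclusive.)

Scan j = 0,1,… for ready:
  j=0: fails
  j=1: fails
  j=2: fails
  j=3: holds
First hit at j=3, so smallest k = 3-0 = 3.

3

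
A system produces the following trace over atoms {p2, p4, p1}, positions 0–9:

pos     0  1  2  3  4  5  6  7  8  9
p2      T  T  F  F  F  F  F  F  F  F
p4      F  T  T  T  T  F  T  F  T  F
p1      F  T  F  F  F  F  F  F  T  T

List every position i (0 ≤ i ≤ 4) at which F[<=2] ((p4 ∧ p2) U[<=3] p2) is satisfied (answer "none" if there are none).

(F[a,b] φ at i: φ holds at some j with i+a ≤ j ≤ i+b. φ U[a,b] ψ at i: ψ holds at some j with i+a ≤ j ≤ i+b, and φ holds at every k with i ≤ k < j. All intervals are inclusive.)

0, 1

Evaluate at each i in [0,4]:
  i=0: ✓ (witness j=0)
  i=1: ✓ (witness j=1)
  i=2: ✗ (none in [2,4])
  i=3: ✗ (none in [3,5])
  i=4: ✗ (none in [4,6])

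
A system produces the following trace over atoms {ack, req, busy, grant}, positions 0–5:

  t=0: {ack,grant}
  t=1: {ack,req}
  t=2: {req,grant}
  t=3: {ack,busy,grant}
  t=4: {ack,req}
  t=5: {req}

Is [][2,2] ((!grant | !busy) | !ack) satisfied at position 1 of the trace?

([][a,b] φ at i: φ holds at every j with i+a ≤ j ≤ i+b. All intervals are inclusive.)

Check ((!grant | !busy) | !ack) at every j in [3,3]:
  j=3: false
Fails at j=3 → formula fails.

Does not hold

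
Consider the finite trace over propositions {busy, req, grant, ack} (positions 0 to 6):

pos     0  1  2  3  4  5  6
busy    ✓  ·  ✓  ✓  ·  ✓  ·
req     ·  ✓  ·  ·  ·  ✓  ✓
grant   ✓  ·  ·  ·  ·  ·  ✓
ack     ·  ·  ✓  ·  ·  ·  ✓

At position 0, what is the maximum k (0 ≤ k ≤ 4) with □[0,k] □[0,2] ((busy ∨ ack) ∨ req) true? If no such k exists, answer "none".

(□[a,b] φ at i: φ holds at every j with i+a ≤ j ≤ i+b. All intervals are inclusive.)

1

□[0,2] ((busy ∨ ack) ∨ req) must hold from j=0 onward; find where it first fails.
  j=0: holds
  j=1: holds
  j=2: fails
Holds on [0,1], so largest k = 1.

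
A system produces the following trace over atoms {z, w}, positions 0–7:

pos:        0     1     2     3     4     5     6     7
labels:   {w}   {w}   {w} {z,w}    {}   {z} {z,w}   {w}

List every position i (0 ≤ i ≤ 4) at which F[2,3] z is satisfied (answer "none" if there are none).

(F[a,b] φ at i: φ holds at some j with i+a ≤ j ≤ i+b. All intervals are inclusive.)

Evaluate at each i in [0,4]:
  i=0: ✓ (witness j=3)
  i=1: ✓ (witness j=3)
  i=2: ✓ (witness j=5)
  i=3: ✓ (witness j=5)
  i=4: ✓ (witness j=6)

0, 1, 2, 3, 4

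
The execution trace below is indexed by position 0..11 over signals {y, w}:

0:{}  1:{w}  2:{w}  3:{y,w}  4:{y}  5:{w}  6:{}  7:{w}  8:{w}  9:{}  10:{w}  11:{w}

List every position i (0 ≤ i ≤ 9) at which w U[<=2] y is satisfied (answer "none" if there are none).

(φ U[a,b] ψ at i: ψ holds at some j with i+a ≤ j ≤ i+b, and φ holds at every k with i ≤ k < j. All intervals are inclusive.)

Evaluate at each i in [0,9]:
  i=0: ✗ (no rhs in [0,2])
  i=1: ✓ (rhs at j=3; lhs holds on [1,2])
  i=2: ✓ (rhs at j=3; lhs holds on [2,2])
  i=3: ✓ (rhs at j=3)
  i=4: ✓ (rhs at j=4)
  i=5: ✗ (no rhs in [5,7])
  i=6: ✗ (no rhs in [6,8])
  i=7: ✗ (no rhs in [7,9])
  i=8: ✗ (no rhs in [8,10])
  i=9: ✗ (no rhs in [9,11])

1, 2, 3, 4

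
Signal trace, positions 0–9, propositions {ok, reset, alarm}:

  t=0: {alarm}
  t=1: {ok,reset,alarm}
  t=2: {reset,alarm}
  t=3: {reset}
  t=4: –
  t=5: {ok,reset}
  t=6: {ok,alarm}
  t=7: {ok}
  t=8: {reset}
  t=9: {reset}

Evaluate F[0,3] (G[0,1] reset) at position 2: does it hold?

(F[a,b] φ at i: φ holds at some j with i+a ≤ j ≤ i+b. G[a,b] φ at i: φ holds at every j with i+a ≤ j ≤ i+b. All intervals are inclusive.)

Check G[0,1] reset at each j in [2,5]:
  j=2: holds on [2,3]
  j=3: fails at 4
  j=4: fails at 4
  j=5: fails at 6
Found at j=2 → formula holds.

Holds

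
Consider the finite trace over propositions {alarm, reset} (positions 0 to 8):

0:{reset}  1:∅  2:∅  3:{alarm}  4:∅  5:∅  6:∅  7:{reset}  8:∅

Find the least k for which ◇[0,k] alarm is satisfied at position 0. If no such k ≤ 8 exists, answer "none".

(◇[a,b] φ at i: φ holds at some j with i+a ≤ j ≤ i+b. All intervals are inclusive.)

3

Scan j = 0,1,… for alarm:
  j=0: fails
  j=1: fails
  j=2: fails
  j=3: holds
First hit at j=3, so smallest k = 3-0 = 3.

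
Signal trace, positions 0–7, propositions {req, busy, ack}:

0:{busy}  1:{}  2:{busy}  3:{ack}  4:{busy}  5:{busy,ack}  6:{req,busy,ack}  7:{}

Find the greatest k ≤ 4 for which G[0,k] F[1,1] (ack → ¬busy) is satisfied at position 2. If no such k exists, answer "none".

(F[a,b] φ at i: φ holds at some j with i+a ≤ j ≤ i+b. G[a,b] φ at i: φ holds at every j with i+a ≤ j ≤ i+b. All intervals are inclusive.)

F[1,1] (ack → ¬busy) must hold from j=2 onward; find where it first fails.
  j=2: holds
  j=3: holds
  j=4: fails
Holds on [2,3], so largest k = 1.

1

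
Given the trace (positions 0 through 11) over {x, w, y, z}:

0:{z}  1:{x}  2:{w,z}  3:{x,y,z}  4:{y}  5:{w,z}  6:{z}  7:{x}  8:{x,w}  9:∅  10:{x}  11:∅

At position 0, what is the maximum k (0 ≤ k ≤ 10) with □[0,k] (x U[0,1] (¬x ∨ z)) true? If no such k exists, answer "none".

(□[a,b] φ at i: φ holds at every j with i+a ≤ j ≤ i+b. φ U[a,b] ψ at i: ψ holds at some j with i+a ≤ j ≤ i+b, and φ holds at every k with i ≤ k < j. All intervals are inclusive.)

6

(x U[0,1] (¬x ∨ z)) must hold from j=0 onward; find where it first fails.
  j=0: holds
  j=1: holds
  j=2: holds
  j=3: holds
  j=4: holds
  j=5: holds
  j=6: holds
  j=7: fails
Holds on [0,6], so largest k = 6.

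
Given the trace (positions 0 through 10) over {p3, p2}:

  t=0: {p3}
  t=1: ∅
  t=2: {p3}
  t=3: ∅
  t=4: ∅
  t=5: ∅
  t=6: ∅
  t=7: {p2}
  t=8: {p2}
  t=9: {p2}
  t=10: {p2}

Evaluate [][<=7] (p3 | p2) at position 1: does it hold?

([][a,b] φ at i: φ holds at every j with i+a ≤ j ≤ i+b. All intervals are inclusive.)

Does not hold

Check (p3 | p2) at every j in [1,8]:
  j=1: false
  j=2: true
  j=3: false
  j=4: false
  j=5: false
  j=6: false
  j=7: true
  j=8: true
Fails at j=1 → formula fails.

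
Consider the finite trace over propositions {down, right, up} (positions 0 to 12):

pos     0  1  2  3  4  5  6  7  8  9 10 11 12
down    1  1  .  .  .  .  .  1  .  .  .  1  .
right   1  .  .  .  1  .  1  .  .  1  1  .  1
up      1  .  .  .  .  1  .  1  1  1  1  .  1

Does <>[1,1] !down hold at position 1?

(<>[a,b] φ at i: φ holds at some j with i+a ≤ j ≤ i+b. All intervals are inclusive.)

True

Check !down at each j in [2,2]:
  j=2: true
Found at j=2 → formula holds.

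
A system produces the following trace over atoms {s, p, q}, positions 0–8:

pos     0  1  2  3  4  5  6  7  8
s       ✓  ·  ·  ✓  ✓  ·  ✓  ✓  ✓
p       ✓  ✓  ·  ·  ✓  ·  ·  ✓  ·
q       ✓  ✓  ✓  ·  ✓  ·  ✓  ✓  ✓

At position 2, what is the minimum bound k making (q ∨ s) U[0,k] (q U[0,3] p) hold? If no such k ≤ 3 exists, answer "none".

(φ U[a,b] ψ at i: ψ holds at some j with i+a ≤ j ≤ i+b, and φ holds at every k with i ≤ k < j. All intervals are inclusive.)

Need earliest j ≥ 2 with (q U[0,3] p), and (q ∨ s) at every k in [2,j-1].
  j=2: rhs fails.
  j=3: rhs fails.
  j=4: rhs holds; lhs holds on [2,3]. k = 2.

2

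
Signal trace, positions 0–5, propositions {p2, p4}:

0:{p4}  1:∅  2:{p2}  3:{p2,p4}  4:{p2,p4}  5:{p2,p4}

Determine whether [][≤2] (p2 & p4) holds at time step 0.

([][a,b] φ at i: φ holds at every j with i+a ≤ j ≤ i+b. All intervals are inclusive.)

No

Check (p2 & p4) at every j in [0,2]:
  j=0: false
  j=1: false
  j=2: false
Fails at j=0 → formula fails.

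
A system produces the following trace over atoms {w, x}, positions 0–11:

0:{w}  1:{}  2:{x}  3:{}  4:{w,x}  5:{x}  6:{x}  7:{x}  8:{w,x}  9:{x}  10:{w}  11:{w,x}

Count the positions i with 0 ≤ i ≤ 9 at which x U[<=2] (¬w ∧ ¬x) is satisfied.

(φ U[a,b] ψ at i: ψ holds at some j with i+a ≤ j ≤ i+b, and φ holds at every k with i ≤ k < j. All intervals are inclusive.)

Evaluate at each i in [0,9]:
  i=0: ✗ (lhs fails at k=0 before rhs at j=1)
  i=1: ✓ (rhs at j=1)
  i=2: ✓ (rhs at j=3; lhs holds on [2,2])
  i=3: ✓ (rhs at j=3)
  i=4: ✗ (no rhs in [4,6])
  i=5: ✗ (no rhs in [5,7])
  i=6: ✗ (no rhs in [6,8])
  i=7: ✗ (no rhs in [7,9])
  i=8: ✗ (no rhs in [8,10])
  i=9: ✗ (no rhs in [9,11])
Positions where it holds: {1, 2, 3} → 3.

3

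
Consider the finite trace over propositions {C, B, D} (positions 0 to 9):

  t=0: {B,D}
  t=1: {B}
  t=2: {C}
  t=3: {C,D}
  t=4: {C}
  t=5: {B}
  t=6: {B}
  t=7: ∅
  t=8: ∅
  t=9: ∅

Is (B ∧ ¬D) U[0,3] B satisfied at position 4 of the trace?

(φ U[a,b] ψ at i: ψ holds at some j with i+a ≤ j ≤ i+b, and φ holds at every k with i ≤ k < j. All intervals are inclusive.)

Need some j in [4,7] with B, and (B ∧ ¬D) at every k in [4,j-1].
  j=4: B false.
  j=5: B holds, but (B ∧ ¬D) fails at k=4 → not this j.
  j=6: B holds, but (B ∧ ¬D) fails at k=4 → not this j.
  j=7: B false.
No j in the window works → until fails.

No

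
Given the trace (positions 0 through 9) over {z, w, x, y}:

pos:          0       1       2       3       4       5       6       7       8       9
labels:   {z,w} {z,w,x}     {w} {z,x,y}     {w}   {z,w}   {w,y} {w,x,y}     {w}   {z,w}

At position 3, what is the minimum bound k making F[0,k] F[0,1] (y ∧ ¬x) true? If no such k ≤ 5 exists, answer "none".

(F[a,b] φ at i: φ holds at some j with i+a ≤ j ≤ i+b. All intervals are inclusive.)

2

Scan j = 3,4,… for F[0,1] (y ∧ ¬x):
  j=3: fails
  j=4: fails
  j=5: holds
First hit at j=5, so smallest k = 5-3 = 2.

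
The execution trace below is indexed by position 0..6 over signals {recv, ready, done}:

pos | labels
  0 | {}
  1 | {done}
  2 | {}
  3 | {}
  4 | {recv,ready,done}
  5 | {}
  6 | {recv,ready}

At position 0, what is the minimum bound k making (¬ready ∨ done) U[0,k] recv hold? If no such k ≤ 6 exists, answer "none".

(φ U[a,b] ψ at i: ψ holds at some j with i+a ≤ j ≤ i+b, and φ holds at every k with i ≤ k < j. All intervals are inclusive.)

Need earliest j ≥ 0 with recv, and (¬ready ∨ done) at every k in [0,j-1].
  j=0: rhs fails.
  j=1: rhs fails.
  j=2: rhs fails.
  j=3: rhs fails.
  j=4: rhs holds; lhs holds on [0,3]. k = 4.

4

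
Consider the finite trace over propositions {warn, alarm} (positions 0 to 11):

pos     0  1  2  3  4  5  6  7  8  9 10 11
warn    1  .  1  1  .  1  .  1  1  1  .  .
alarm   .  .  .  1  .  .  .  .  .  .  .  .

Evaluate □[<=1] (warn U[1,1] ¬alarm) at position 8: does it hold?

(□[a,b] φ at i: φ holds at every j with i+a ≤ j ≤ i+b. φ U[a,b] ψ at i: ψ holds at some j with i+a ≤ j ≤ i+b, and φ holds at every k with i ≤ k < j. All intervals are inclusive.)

True

Check (warn U[1,1] ¬alarm) at every j in [8,9]:
  j=8: holds
  j=9: holds
All positions satisfy it → formula holds.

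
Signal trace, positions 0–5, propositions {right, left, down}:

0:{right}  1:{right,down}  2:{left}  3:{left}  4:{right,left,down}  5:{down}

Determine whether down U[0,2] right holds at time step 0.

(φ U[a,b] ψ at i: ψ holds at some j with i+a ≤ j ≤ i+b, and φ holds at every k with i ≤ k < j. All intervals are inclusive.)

Yes

Need some j in [0,2] with right, and down at every k in [0,j-1].
  j=0: right holds; no prefix to check → satisfied.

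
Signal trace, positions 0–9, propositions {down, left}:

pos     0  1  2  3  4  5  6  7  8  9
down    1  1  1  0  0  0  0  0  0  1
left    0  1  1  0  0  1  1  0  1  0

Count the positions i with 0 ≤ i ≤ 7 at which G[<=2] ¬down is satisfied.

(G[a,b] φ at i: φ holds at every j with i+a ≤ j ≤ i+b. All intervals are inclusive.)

4

Evaluate at each i in [0,7]:
  i=0: ✗ (fails at j=0)
  i=1: ✗ (fails at j=1)
  i=2: ✗ (fails at j=2)
  i=3: ✓ (all of [3,5])
  i=4: ✓ (all of [4,6])
  i=5: ✓ (all of [5,7])
  i=6: ✓ (all of [6,8])
  i=7: ✗ (fails at j=9)
Positions where it holds: {3, 4, 5, 6} → 4.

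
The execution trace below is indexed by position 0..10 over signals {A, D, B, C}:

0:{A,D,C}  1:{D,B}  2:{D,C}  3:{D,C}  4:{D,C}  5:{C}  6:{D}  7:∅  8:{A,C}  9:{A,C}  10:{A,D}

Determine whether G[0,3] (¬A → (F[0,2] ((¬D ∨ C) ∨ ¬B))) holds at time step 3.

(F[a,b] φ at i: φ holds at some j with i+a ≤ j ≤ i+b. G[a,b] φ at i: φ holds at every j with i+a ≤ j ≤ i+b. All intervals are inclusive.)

Check (¬A → (F[0,2] ((¬D ∨ C) ∨ ¬B))) at every j in [3,6]:
  j=3: antecedent true; consequent holds (witness at 3) → ✓
  j=4: antecedent true; consequent holds (witness at 4) → ✓
  j=5: antecedent true; consequent holds (witness at 5) → ✓
  j=6: antecedent true; consequent holds (witness at 6) → ✓
All positions satisfy it → formula holds.

Yes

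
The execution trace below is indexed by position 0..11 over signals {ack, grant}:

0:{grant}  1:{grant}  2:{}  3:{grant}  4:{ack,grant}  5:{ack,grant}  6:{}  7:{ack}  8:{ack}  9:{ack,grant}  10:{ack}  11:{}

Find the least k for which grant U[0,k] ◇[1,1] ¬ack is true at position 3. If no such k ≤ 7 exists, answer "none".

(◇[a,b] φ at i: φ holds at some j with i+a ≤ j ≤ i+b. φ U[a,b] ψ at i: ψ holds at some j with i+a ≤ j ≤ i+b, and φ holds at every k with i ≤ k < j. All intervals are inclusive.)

Need earliest j ≥ 3 with ◇[1,1] ¬ack, and grant at every k in [3,j-1].
  j=3: rhs fails.
  j=4: rhs fails.
  j=5: rhs holds; lhs holds on [3,4]. k = 2.

2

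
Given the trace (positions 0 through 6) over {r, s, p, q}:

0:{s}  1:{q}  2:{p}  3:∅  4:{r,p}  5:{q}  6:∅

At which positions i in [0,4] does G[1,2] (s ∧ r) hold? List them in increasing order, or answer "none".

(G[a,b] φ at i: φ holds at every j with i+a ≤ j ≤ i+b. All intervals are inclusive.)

Evaluate at each i in [0,4]:
  i=0: ✗ (fails at j=1)
  i=1: ✗ (fails at j=2)
  i=2: ✗ (fails at j=3)
  i=3: ✗ (fails at j=4)
  i=4: ✗ (fails at j=5)

none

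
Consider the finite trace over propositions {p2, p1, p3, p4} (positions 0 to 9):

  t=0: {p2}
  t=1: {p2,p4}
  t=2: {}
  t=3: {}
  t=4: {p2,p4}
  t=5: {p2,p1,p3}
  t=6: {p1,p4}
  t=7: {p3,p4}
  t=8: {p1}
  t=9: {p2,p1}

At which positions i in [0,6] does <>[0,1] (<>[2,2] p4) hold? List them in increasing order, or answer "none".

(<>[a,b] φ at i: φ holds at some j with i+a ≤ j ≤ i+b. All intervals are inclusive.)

1, 2, 3, 4, 5

Evaluate at each i in [0,6]:
  i=0: ✗ (none in [0,1])
  i=1: ✓ (witness j=2)
  i=2: ✓ (witness j=2)
  i=3: ✓ (witness j=4)
  i=4: ✓ (witness j=4)
  i=5: ✓ (witness j=5)
  i=6: ✗ (none in [6,7])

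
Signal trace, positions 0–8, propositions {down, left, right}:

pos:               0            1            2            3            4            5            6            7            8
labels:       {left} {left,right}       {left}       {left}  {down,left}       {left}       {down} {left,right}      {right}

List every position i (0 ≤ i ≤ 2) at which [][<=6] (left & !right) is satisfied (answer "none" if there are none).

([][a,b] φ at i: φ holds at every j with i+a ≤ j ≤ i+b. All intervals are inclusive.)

Evaluate at each i in [0,2]:
  i=0: ✗ (fails at j=1)
  i=1: ✗ (fails at j=1)
  i=2: ✗ (fails at j=6)

none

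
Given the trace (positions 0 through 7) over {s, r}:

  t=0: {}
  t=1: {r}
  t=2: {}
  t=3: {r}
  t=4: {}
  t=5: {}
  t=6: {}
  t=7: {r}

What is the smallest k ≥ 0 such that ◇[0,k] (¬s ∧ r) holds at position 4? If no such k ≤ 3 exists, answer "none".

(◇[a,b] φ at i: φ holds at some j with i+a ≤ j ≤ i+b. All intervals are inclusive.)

Scan j = 4,5,… for (¬s ∧ r):
  j=4: fails
  j=5: fails
  j=6: fails
  j=7: holds
First hit at j=7, so smallest k = 7-4 = 3.

3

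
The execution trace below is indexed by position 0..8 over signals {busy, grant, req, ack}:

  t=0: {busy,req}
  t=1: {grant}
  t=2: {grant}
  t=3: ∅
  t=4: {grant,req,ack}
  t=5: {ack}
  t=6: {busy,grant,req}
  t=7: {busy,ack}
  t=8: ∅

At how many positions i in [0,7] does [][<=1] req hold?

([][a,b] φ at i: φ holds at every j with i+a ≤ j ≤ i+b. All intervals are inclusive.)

0

Evaluate at each i in [0,7]:
  i=0: ✗ (fails at j=1)
  i=1: ✗ (fails at j=1)
  i=2: ✗ (fails at j=2)
  i=3: ✗ (fails at j=3)
  i=4: ✗ (fails at j=5)
  i=5: ✗ (fails at j=5)
  i=6: ✗ (fails at j=7)
  i=7: ✗ (fails at j=7)
Positions where it holds: {} → 0.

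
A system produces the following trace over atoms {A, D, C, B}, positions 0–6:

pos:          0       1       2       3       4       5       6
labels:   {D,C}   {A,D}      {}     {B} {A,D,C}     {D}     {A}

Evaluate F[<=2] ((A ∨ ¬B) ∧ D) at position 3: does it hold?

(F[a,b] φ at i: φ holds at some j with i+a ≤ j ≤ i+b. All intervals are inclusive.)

Holds

Check ((A ∨ ¬B) ∧ D) at each j in [3,5]:
  j=3: false
  j=4: true
  j=5: true
Found at j=4 → formula holds.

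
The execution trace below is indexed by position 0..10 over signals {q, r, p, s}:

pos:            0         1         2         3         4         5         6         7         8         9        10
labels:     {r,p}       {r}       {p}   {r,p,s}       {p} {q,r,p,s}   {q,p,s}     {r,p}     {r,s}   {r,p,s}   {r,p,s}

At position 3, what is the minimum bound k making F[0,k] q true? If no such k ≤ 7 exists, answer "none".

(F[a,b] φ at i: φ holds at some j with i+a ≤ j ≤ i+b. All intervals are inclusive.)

2

Scan j = 3,4,… for q:
  j=3: fails
  j=4: fails
  j=5: holds
First hit at j=5, so smallest k = 5-3 = 2.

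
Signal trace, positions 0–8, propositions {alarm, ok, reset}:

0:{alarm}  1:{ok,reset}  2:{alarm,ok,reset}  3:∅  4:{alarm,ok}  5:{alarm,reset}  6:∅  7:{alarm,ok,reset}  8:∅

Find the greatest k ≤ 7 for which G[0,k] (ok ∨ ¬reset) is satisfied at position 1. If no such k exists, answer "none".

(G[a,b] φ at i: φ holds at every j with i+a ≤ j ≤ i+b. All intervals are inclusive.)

(ok ∨ ¬reset) must hold from j=1 onward; find where it first fails.
  j=1: holds
  j=2: holds
  j=3: holds
  j=4: holds
  j=5: fails
Holds on [1,4], so largest k = 3.

3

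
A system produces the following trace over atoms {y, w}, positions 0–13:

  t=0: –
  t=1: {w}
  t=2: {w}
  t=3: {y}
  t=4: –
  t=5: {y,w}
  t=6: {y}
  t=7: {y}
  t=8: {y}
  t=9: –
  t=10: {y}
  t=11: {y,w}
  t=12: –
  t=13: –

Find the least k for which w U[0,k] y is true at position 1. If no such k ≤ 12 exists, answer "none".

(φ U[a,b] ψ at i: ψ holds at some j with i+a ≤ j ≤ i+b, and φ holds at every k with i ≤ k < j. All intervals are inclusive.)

2

Need earliest j ≥ 1 with y, and w at every k in [1,j-1].
  j=1: rhs fails.
  j=2: rhs fails.
  j=3: rhs holds; lhs holds on [1,2]. k = 2.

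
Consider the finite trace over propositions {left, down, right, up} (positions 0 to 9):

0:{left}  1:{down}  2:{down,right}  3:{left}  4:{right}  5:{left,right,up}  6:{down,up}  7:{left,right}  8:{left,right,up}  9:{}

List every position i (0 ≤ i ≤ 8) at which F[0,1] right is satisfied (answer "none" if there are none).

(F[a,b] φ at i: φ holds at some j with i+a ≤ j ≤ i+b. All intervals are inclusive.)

Evaluate at each i in [0,8]:
  i=0: ✗ (none in [0,1])
  i=1: ✓ (witness j=2)
  i=2: ✓ (witness j=2)
  i=3: ✓ (witness j=4)
  i=4: ✓ (witness j=4)
  i=5: ✓ (witness j=5)
  i=6: ✓ (witness j=7)
  i=7: ✓ (witness j=7)
  i=8: ✓ (witness j=8)

1, 2, 3, 4, 5, 6, 7, 8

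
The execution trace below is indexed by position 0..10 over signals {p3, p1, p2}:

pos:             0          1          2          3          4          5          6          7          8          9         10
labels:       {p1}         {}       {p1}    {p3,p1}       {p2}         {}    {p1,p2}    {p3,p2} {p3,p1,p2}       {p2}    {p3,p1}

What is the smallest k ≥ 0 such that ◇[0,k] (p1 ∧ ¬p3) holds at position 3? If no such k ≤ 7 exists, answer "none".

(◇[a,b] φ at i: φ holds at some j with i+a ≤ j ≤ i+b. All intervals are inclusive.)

Scan j = 3,4,… for (p1 ∧ ¬p3):
  j=3: fails
  j=4: fails
  j=5: fails
  j=6: holds
First hit at j=6, so smallest k = 6-3 = 3.

3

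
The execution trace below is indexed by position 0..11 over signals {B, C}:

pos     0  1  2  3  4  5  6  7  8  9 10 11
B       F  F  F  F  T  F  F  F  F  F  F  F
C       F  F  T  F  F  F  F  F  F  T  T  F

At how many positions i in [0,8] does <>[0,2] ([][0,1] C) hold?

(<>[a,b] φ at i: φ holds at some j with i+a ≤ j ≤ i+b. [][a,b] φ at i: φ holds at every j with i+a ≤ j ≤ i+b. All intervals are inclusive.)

Evaluate at each i in [0,8]:
  i=0: ✗ (none in [0,2])
  i=1: ✗ (none in [1,3])
  i=2: ✗ (none in [2,4])
  i=3: ✗ (none in [3,5])
  i=4: ✗ (none in [4,6])
  i=5: ✗ (none in [5,7])
  i=6: ✗ (none in [6,8])
  i=7: ✓ (witness j=9)
  i=8: ✓ (witness j=9)
Positions where it holds: {7, 8} → 2.

2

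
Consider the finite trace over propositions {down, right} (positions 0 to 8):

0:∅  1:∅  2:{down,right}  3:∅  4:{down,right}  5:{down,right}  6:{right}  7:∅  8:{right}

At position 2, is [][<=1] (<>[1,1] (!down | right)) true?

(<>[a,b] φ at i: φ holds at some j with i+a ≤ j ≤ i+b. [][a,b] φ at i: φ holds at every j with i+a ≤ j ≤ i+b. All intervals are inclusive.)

Yes

Check <>[1,1] (!down | right) at every j in [2,3]:
  j=2: holds (witness at 3)
  j=3: holds (witness at 4)
All positions satisfy it → formula holds.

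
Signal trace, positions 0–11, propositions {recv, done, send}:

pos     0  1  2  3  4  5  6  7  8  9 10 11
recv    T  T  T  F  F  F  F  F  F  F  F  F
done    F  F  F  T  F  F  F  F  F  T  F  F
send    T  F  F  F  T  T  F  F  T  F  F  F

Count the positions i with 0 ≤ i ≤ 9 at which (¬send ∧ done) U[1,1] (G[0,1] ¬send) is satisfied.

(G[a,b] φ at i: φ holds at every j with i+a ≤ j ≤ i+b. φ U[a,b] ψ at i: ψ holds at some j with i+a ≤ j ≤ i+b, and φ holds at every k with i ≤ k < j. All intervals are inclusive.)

Evaluate at each i in [0,9]:
  i=0: ✗ (lhs fails at k=0 before rhs at j=1)
  i=1: ✗ (lhs fails at k=1 before rhs at j=2)
  i=2: ✗ (no rhs in [3,3])
  i=3: ✗ (no rhs in [4,4])
  i=4: ✗ (no rhs in [5,5])
  i=5: ✗ (lhs fails at k=5 before rhs at j=6)
  i=6: ✗ (no rhs in [7,7])
  i=7: ✗ (no rhs in [8,8])
  i=8: ✗ (lhs fails at k=8 before rhs at j=9)
  i=9: ✓ (rhs at j=10; lhs holds on [9,9])
Positions where it holds: {9} → 1.

1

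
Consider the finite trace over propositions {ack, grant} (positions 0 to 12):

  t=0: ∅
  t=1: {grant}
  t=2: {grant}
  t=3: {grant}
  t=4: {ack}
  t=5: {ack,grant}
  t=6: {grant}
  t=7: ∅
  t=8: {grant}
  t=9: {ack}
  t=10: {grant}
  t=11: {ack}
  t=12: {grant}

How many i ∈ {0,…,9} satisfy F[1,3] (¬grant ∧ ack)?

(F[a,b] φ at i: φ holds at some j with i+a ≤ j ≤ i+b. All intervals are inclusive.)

Evaluate at each i in [0,9]:
  i=0: ✗ (none in [1,3])
  i=1: ✓ (witness j=4)
  i=2: ✓ (witness j=4)
  i=3: ✓ (witness j=4)
  i=4: ✗ (none in [5,7])
  i=5: ✗ (none in [6,8])
  i=6: ✓ (witness j=9)
  i=7: ✓ (witness j=9)
  i=8: ✓ (witness j=9)
  i=9: ✓ (witness j=11)
Positions where it holds: {1, 2, 3, 6, 7, 8, 9} → 7.

7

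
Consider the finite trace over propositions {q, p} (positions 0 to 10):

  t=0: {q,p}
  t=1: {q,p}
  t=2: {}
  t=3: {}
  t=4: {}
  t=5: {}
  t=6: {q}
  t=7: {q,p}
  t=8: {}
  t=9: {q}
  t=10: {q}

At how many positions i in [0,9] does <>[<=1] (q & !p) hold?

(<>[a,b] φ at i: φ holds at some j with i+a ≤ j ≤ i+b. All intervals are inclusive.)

Evaluate at each i in [0,9]:
  i=0: ✗ (none in [0,1])
  i=1: ✗ (none in [1,2])
  i=2: ✗ (none in [2,3])
  i=3: ✗ (none in [3,4])
  i=4: ✗ (none in [4,5])
  i=5: ✓ (witness j=6)
  i=6: ✓ (witness j=6)
  i=7: ✗ (none in [7,8])
  i=8: ✓ (witness j=9)
  i=9: ✓ (witness j=9)
Positions where it holds: {5, 6, 8, 9} → 4.

4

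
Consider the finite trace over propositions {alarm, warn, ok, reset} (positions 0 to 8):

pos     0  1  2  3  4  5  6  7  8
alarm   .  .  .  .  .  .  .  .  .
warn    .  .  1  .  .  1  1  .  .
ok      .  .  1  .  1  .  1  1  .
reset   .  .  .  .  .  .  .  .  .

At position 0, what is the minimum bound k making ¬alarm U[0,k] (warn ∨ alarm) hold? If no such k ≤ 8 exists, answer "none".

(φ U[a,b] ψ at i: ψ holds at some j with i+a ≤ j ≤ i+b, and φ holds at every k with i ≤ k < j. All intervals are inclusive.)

Need earliest j ≥ 0 with (warn ∨ alarm), and ¬alarm at every k in [0,j-1].
  j=0: rhs fails.
  j=1: rhs fails.
  j=2: rhs holds; lhs holds on [0,1]. k = 2.

2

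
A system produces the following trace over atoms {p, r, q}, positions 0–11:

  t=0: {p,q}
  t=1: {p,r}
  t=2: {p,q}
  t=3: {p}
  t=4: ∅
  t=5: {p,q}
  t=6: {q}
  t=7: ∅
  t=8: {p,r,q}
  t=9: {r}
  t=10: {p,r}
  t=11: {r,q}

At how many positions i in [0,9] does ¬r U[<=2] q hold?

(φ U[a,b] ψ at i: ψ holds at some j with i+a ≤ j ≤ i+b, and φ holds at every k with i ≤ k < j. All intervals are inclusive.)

8

Evaluate at each i in [0,9]:
  i=0: ✓ (rhs at j=0)
  i=1: ✗ (lhs fails at k=1 before rhs at j=2)
  i=2: ✓ (rhs at j=2)
  i=3: ✓ (rhs at j=5; lhs holds on [3,4])
  i=4: ✓ (rhs at j=5; lhs holds on [4,4])
  i=5: ✓ (rhs at j=5)
  i=6: ✓ (rhs at j=6)
  i=7: ✓ (rhs at j=8; lhs holds on [7,7])
  i=8: ✓ (rhs at j=8)
  i=9: ✗ (lhs fails at k=9 before rhs at j=11)
Positions where it holds: {0, 2, 3, 4, 5, 6, 7, 8} → 8.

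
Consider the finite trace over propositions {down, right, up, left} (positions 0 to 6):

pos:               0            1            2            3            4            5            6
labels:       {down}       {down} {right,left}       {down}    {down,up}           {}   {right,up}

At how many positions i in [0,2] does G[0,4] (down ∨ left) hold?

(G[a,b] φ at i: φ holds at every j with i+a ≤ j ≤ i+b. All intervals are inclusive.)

1

Evaluate at each i in [0,2]:
  i=0: ✓ (all of [0,4])
  i=1: ✗ (fails at j=5)
  i=2: ✗ (fails at j=5)
Positions where it holds: {0} → 1.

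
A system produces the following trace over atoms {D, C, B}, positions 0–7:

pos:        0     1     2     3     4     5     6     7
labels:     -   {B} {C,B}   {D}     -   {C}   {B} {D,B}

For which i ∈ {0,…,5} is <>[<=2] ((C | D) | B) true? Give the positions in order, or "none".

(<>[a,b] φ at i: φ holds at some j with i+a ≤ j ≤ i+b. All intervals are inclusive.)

Evaluate at each i in [0,5]:
  i=0: ✓ (witness j=1)
  i=1: ✓ (witness j=1)
  i=2: ✓ (witness j=2)
  i=3: ✓ (witness j=3)
  i=4: ✓ (witness j=5)
  i=5: ✓ (witness j=5)

0, 1, 2, 3, 4, 5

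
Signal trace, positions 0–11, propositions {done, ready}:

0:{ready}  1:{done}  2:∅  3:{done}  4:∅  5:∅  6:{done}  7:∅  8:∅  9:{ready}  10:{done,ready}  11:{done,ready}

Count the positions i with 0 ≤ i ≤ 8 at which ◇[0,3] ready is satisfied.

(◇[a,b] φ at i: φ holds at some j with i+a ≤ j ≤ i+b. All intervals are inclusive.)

Evaluate at each i in [0,8]:
  i=0: ✓ (witness j=0)
  i=1: ✗ (none in [1,4])
  i=2: ✗ (none in [2,5])
  i=3: ✗ (none in [3,6])
  i=4: ✗ (none in [4,7])
  i=5: ✗ (none in [5,8])
  i=6: ✓ (witness j=9)
  i=7: ✓ (witness j=9)
  i=8: ✓ (witness j=9)
Positions where it holds: {0, 6, 7, 8} → 4.

4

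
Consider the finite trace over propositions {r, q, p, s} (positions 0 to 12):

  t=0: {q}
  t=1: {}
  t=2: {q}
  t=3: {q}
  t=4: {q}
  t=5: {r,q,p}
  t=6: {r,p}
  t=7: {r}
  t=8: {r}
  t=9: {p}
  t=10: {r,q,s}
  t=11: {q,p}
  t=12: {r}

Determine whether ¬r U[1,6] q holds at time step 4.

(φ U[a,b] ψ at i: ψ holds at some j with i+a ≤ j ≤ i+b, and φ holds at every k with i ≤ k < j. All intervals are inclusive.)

Need some j in [5,10] with q, and ¬r at every k in [4,j-1].
  j=5: q holds; ¬r holds at every k in [4,4] → satisfied.

True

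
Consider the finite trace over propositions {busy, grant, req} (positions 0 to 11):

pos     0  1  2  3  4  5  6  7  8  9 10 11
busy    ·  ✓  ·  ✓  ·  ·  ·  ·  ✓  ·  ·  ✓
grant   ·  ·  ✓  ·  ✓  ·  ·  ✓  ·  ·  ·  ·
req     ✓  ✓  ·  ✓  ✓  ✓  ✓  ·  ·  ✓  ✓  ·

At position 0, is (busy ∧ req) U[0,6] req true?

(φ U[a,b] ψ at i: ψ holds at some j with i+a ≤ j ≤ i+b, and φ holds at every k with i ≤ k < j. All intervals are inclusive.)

Need some j in [0,6] with req, and (busy ∧ req) at every k in [0,j-1].
  j=0: req holds; no prefix to check → satisfied.

Yes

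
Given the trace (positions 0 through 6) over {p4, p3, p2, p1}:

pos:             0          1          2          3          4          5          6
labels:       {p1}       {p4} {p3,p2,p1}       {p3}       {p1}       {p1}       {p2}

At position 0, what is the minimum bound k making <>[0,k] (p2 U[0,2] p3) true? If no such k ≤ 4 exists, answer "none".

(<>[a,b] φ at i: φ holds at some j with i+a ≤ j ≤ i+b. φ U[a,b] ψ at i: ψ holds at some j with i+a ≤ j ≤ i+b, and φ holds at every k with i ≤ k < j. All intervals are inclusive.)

2

Scan j = 0,1,… for (p2 U[0,2] p3):
  j=0: fails
  j=1: fails
  j=2: holds
First hit at j=2, so smallest k = 2-0 = 2.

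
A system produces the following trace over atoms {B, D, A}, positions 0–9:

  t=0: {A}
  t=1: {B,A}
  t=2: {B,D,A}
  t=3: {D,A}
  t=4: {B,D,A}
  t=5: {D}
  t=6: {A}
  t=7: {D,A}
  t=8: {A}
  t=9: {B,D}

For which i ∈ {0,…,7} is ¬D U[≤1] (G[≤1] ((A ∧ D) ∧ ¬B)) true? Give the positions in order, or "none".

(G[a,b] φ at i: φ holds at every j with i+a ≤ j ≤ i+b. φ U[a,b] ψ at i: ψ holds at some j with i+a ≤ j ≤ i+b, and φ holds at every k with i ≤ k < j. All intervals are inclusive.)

Evaluate at each i in [0,7]:
  i=0: ✗ (no rhs in [0,1])
  i=1: ✗ (no rhs in [1,2])
  i=2: ✗ (no rhs in [2,3])
  i=3: ✗ (no rhs in [3,4])
  i=4: ✗ (no rhs in [4,5])
  i=5: ✗ (no rhs in [5,6])
  i=6: ✗ (no rhs in [6,7])
  i=7: ✗ (no rhs in [7,8])

none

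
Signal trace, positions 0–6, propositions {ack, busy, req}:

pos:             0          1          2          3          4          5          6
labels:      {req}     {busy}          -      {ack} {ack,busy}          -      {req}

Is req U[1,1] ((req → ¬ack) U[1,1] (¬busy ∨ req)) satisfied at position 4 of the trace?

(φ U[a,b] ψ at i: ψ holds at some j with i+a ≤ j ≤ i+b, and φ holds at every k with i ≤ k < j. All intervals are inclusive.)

Need some j in [5,5] with ((req → ¬ack) U[1,1] (¬busy ∨ req)), and req at every k in [4,j-1].
  j=5: ((req → ¬ack) U[1,1] (¬busy ∨ req)) holds, but req fails at k=4 → not this j.
No j in the window works → until fails.

False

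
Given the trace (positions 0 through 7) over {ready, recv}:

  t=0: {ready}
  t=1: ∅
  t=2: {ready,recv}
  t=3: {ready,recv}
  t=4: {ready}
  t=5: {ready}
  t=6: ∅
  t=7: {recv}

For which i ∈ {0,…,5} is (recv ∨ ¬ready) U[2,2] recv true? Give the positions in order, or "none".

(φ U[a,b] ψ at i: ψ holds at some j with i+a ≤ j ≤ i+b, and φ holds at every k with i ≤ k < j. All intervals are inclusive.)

Evaluate at each i in [0,5]:
  i=0: ✗ (lhs fails at k=0 before rhs at j=2)
  i=1: ✓ (rhs at j=3; lhs holds on [1,2])
  i=2: ✗ (no rhs in [4,4])
  i=3: ✗ (no rhs in [5,5])
  i=4: ✗ (no rhs in [6,6])
  i=5: ✗ (lhs fails at k=5 before rhs at j=7)

1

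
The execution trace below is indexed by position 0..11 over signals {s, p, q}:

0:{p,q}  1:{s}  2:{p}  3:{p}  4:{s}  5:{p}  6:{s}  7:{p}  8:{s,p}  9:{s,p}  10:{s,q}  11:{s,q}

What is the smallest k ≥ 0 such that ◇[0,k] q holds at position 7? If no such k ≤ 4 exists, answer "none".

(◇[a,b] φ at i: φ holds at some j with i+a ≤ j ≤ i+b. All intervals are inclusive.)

Scan j = 7,8,… for q:
  j=7: fails
  j=8: fails
  j=9: fails
  j=10: holds
First hit at j=10, so smallest k = 10-7 = 3.

3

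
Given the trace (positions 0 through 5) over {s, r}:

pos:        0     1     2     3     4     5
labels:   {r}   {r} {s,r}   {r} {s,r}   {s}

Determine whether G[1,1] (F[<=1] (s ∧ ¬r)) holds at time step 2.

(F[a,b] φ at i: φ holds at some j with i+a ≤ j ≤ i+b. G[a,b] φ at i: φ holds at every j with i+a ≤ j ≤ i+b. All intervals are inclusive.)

Check F[<=1] (s ∧ ¬r) at every j in [3,3]:
  j=3: fails (none in [3,4])
Fails at j=3 → formula fails.

No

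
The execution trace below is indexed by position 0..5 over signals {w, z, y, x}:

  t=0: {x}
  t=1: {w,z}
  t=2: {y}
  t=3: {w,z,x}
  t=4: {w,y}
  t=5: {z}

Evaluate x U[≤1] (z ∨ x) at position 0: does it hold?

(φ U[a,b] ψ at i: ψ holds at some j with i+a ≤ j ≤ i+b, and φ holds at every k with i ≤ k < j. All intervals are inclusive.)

Need some j in [0,1] with (z ∨ x), and x at every k in [0,j-1].
  j=0: (z ∨ x) holds; no prefix to check → satisfied.

Yes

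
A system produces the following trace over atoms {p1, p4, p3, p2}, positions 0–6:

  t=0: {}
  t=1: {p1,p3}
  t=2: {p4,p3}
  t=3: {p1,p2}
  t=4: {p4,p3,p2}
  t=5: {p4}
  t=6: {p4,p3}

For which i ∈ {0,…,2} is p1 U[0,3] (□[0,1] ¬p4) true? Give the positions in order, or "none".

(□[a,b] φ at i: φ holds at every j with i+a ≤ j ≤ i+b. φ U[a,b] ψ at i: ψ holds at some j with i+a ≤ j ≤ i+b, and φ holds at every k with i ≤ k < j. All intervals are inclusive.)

0

Evaluate at each i in [0,2]:
  i=0: ✓ (rhs at j=0)
  i=1: ✗ (no rhs in [1,4])
  i=2: ✗ (no rhs in [2,5])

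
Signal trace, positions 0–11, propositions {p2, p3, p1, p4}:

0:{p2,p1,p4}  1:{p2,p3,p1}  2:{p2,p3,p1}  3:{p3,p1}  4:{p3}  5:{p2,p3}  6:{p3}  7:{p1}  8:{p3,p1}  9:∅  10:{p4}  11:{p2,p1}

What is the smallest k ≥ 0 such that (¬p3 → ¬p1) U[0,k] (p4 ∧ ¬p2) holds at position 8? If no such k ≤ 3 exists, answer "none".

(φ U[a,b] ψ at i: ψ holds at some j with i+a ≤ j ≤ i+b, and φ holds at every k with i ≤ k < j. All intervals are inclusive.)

Need earliest j ≥ 8 with (p4 ∧ ¬p2), and (¬p3 → ¬p1) at every k in [8,j-1].
  j=8: rhs fails.
  j=9: rhs fails.
  j=10: rhs holds; lhs holds on [8,9]. k = 2.

2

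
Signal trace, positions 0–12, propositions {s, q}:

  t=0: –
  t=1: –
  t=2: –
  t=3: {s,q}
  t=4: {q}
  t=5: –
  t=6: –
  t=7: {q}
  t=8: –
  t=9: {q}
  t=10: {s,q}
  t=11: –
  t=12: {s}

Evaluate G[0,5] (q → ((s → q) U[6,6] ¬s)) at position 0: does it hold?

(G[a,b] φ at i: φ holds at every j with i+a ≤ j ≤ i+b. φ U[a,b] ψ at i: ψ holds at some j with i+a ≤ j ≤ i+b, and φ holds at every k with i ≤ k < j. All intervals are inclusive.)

False

Check (q → ((s → q) U[6,6] ¬s)) at every j in [0,5]:
  j=0: antecedent false → ✓
  j=1: antecedent false → ✓
  j=2: antecedent false → ✓
  j=3: antecedent true; consequent holds → ✓
  j=4: antecedent true; consequent fails → ✗
  j=5: antecedent false → ✓
Fails at j=4 → formula fails.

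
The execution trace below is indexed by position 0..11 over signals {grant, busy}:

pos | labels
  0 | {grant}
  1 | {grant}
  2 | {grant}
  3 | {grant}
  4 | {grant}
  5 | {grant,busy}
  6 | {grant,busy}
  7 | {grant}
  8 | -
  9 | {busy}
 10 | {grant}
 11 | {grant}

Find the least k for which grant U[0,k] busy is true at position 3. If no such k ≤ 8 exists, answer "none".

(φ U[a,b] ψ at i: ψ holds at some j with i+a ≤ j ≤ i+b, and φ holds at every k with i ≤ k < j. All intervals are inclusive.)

2

Need earliest j ≥ 3 with busy, and grant at every k in [3,j-1].
  j=3: rhs fails.
  j=4: rhs fails.
  j=5: rhs holds; lhs holds on [3,4]. k = 2.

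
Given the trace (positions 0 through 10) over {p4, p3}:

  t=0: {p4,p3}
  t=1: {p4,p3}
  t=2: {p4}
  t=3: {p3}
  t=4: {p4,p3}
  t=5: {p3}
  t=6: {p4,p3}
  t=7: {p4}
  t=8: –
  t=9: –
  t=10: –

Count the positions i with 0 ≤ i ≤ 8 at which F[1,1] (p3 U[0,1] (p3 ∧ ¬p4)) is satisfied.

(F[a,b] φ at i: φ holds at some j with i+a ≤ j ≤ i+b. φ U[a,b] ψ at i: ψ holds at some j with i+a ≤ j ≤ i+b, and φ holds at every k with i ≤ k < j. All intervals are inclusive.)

Evaluate at each i in [0,8]:
  i=0: ✗ (none in [1,1])
  i=1: ✗ (none in [2,2])
  i=2: ✓ (witness j=3)
  i=3: ✓ (witness j=4)
  i=4: ✓ (witness j=5)
  i=5: ✗ (none in [6,6])
  i=6: ✗ (none in [7,7])
  i=7: ✗ (none in [8,8])
  i=8: ✗ (none in [9,9])
Positions where it holds: {2, 3, 4} → 3.

3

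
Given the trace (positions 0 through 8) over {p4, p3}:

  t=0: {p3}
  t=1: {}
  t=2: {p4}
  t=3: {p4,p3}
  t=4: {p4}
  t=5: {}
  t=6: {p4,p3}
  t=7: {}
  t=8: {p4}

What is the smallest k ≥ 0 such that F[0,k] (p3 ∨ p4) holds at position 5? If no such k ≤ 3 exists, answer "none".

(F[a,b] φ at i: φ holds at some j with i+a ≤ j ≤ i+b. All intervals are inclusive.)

1

Scan j = 5,6,… for (p3 ∨ p4):
  j=5: fails
  j=6: holds
First hit at j=6, so smallest k = 6-5 = 1.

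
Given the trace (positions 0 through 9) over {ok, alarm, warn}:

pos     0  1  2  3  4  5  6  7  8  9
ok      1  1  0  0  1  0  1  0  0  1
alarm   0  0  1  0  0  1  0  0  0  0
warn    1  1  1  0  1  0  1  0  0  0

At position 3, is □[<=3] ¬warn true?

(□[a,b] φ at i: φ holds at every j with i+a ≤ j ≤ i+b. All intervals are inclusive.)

False

Check ¬warn at every j in [3,6]:
  j=3: true
  j=4: false
  j=5: true
  j=6: false
Fails at j=4 → formula fails.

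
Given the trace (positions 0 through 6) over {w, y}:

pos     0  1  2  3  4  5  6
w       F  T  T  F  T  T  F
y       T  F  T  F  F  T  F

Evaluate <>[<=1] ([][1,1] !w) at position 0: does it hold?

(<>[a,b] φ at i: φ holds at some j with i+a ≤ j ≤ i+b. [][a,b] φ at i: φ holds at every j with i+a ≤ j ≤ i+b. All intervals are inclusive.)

Check [][1,1] !w at each j in [0,1]:
  j=0: fails at 1
  j=1: fails at 2
No position in the window satisfies it → formula fails.

False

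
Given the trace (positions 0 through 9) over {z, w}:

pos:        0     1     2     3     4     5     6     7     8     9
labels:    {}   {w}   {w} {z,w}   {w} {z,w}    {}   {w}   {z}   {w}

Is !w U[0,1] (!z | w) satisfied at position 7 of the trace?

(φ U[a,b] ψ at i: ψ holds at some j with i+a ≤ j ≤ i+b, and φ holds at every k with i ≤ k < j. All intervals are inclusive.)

Need some j in [7,8] with (!z | w), and !w at every k in [7,j-1].
  j=7: (!z | w) holds; no prefix to check → satisfied.

Holds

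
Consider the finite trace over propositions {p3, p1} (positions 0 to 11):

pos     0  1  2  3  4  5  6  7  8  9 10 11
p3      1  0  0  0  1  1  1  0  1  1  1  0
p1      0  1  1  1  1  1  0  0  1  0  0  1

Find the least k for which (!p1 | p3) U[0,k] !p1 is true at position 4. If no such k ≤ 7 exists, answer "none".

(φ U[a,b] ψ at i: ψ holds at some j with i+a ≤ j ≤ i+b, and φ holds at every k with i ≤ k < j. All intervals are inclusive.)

Need earliest j ≥ 4 with !p1, and (!p1 | p3) at every k in [4,j-1].
  j=4: rhs fails.
  j=5: rhs fails.
  j=6: rhs holds; lhs holds on [4,5]. k = 2.

2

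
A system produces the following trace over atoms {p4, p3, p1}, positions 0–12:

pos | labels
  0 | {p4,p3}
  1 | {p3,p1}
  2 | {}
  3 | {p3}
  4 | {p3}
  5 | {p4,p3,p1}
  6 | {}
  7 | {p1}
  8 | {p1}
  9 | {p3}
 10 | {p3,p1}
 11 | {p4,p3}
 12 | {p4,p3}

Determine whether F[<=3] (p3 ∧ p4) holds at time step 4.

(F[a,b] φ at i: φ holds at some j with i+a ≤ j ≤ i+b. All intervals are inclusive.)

Yes

Check (p3 ∧ p4) at each j in [4,7]:
  j=4: false
  j=5: true
  j=6: false
  j=7: false
Found at j=5 → formula holds.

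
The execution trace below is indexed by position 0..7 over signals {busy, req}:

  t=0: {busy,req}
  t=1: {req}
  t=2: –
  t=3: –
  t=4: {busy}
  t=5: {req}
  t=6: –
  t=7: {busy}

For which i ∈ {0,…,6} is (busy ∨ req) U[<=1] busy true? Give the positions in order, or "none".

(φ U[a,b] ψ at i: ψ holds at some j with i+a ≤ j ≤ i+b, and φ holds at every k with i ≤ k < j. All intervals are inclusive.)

Evaluate at each i in [0,6]:
  i=0: ✓ (rhs at j=0)
  i=1: ✗ (no rhs in [1,2])
  i=2: ✗ (no rhs in [2,3])
  i=3: ✗ (lhs fails at k=3 before rhs at j=4)
  i=4: ✓ (rhs at j=4)
  i=5: ✗ (no rhs in [5,6])
  i=6: ✗ (lhs fails at k=6 before rhs at j=7)

0, 4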